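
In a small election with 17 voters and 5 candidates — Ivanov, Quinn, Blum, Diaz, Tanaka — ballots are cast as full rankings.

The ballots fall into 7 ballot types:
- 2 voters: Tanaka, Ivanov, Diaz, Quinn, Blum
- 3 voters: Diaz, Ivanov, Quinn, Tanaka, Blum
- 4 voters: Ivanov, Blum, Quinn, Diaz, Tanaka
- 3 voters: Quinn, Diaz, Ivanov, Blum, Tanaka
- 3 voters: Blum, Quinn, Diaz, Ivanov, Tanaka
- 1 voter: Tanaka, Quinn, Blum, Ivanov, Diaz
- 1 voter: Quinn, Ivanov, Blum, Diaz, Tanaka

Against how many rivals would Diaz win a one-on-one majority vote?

Diaz against each rival (17 voters):
Diaz vs Ivanov: 9 to 8, Diaz.
Diaz vs Quinn: Quinn wins 12–5.
Diaz–Blum: Blum 9–8.
Diaz vs Tanaka: 3+4+3+3+1 = 14 for Diaz, 3 for Tanaka — Diaz by 14–3.
Diaz beats Ivanov, Tanaka; loses to Quinn, Blum — 2 pairwise wins.

2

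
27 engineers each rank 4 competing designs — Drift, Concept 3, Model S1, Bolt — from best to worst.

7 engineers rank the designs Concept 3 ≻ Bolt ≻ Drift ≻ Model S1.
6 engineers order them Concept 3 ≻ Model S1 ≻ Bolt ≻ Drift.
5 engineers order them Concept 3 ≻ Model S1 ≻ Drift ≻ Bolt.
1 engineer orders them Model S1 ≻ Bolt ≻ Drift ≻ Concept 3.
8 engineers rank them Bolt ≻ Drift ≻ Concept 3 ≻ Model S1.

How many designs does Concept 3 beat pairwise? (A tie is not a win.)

Concept 3 against each rival (27 engineers):
Concept 3 vs Drift: Concept 3 wins 18–9.
Concept 3 vs Model S1: Concept 3 is ranked higher on 7+6+5+8 = 26 ballots, Model S1 on 1. Concept 3 wins 26–1.
Concept 3 vs Bolt: 18 to 9, Concept 3.
Concept 3 beats Drift, Model S1, Bolt — 3 pairwise wins.

3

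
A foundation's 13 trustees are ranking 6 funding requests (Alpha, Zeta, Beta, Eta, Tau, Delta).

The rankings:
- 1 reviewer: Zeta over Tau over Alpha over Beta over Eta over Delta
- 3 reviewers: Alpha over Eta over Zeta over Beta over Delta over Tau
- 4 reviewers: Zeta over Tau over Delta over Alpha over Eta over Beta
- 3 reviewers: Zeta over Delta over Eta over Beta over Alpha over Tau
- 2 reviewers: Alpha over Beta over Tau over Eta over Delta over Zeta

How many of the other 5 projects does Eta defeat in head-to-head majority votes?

Eta against each rival (13 reviewers):
Eta vs Alpha: Alpha, 10–3.
Eta vs Zeta: 5 to 8, Zeta.
Eta vs Beta: 10 to 3, Eta.
Eta vs Tau: Eta is ranked higher on 3+3 = 6 ballots, Tau on 7. Tau wins 7–6.
Eta vs Delta: 1+3+2 = 6 for Eta, 7 for Delta — Delta by 7–6.
Eta beats Beta; loses to Alpha, Zeta, Tau, Delta — 1 pairwise win.

1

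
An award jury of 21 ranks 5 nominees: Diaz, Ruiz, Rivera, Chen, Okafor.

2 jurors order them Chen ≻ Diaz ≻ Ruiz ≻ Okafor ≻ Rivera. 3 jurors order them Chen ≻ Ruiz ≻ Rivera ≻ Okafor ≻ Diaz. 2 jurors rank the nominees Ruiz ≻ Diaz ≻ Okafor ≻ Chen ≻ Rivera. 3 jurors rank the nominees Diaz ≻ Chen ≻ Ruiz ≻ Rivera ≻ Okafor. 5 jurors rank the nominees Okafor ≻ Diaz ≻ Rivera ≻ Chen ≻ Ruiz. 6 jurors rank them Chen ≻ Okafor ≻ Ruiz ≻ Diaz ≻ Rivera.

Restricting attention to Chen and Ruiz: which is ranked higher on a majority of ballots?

Ballots ranking Chen above Ruiz: 2 + 3 + 3 + 5 + 6 = 19.
Ballots ranking Ruiz above Chen: 21 − 19 = 2.
Chen wins the head-to-head 19–2.

Chen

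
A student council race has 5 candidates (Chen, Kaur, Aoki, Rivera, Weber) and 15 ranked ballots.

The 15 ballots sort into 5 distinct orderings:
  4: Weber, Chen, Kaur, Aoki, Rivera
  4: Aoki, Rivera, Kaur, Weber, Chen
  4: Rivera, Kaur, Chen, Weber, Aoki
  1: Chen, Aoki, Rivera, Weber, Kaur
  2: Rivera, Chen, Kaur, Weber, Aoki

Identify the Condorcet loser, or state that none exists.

Pairwise majorities:
Chen vs Kaur: Chen is ranked higher on 4+1+2 = 7 ballots, Kaur on 8. Kaur wins 8–7.
Chen–Aoki: Chen 11–4.
Chen vs Rivera: Chen is ranked higher on 4+1 = 5 ballots, Rivera on 10. Rivera wins 10–5.
Chen vs Weber: 7 to 8, Weber.
Kaur vs Aoki: Kaur, 10–5.
Kaur vs Rivera: 4 to 11, Rivera.
Kaur–Weber: Kaur 10–5.
Aoki vs Rivera: 9 to 6, Aoki.
Aoki vs Weber: Weber wins 10–5.
Rivera vs Weber: 4+4+1+2 = 11 for Rivera, 4 for Weber — Rivera by 11–4.
Every candidate wins at least one matchup (Chen beats Aoki; Kaur beats Chen; Aoki beats Rivera; Rivera beats Chen; Weber beats Chen), so there is no Condorcet loser.

none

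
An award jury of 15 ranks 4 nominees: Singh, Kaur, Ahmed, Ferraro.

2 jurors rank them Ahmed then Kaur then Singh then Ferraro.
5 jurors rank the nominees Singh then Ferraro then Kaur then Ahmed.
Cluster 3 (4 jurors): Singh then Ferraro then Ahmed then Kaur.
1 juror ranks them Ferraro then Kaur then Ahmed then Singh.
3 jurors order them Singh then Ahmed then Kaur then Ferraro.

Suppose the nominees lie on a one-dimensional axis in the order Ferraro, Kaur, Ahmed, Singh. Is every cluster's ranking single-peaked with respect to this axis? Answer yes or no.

no

Axis positions: Ferraro=1, Kaur=2, Ahmed=3, Singh=4.
Cluster 1 (peak Ahmed at position 3): ranking walks positions 3-2-4-1, expanding outward from the peak — single-peaked.
Cluster 2: ranking walks positions 4-1-2-3; Ferraro is ranked above Ahmed even though Ahmed lies between Ferraro and the peak Singh on the axis — preferences dip and rise again. Not single-peaked.
Cluster 3: ranking walks positions 4-1-3-2; Ferraro is ranked above Ahmed even though Ahmed lies between Ferraro and the peak Singh on the axis — preferences dip and rise again. Not single-peaked.
Cluster 4 (peak Ferraro at position 1): ranking walks positions 1-2-3-4, expanding outward from the peak — single-peaked.
Cluster 5 (peak Singh at position 4): ranking walks positions 4-3-2-1, expanding outward from the peak — single-peaked.
Cluster 2 violates single-peakedness, so the profile is not single-peaked on this axis.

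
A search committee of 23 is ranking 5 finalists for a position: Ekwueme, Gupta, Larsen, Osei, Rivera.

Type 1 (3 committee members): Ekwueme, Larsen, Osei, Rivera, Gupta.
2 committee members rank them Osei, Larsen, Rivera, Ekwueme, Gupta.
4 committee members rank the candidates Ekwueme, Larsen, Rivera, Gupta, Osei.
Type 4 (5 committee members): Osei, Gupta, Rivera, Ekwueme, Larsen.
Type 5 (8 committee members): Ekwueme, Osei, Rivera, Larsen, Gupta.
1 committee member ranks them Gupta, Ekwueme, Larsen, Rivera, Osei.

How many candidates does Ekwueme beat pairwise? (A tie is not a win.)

4

Ekwueme against each rival (23 committee members):
Ekwueme vs Gupta: Ekwueme is ranked higher on 3+2+4+8 = 17 ballots, Gupta on 6. Ekwueme wins 17–6.
Ekwueme–Larsen: Ekwueme 21–2.
Ekwueme vs Osei: Ekwueme, 16–7.
Ekwueme vs Rivera: 16 to 7, Ekwueme.
Ekwueme beats Gupta, Larsen, Osei, Rivera — 4 pairwise wins.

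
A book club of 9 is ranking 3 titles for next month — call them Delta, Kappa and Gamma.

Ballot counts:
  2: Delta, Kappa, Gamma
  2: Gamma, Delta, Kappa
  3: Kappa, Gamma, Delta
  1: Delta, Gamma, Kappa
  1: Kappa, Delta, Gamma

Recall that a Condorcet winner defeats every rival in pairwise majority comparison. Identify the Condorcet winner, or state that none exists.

Check each pair by majority over 9 ballots:
Delta vs Kappa: Delta, 5–4.
Delta vs Gamma: Gamma wins 5–4.
Kappa vs Gamma: Kappa wins 6–3.
Every book loses at least once (Delta loses to Gamma; Kappa loses to Delta; Gamma loses to Kappa). The majority relation contains the cycle Delta > Kappa > Gamma > Delta, so there is no Condorcet winner.

none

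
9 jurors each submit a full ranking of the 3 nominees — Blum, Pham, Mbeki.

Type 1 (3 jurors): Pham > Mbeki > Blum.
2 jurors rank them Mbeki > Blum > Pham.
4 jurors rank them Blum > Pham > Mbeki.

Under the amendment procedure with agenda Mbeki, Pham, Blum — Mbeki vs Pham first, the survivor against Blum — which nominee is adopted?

Round 1: Mbeki vs Pham — 2–7, Pham advances.
Round 2: Pham vs Blum — 3–6, Blum advances.
Blum survives the agenda.

Blum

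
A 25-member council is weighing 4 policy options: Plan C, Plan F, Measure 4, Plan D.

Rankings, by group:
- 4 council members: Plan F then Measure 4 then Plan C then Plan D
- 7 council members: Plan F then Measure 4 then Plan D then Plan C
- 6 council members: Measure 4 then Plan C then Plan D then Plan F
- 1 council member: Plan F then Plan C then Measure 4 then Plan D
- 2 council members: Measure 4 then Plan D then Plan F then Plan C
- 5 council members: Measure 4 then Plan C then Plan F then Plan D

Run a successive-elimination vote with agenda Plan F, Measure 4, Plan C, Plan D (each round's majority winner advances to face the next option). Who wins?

Round 1: Plan F vs Measure 4 — 12–13, Measure 4 advances.
Round 2: Measure 4 vs Plan C — 24–1, Measure 4 advances.
Round 3: Measure 4 vs Plan D — 25–0, Measure 4 advances.
The agenda winner is Measure 4.

Measure 4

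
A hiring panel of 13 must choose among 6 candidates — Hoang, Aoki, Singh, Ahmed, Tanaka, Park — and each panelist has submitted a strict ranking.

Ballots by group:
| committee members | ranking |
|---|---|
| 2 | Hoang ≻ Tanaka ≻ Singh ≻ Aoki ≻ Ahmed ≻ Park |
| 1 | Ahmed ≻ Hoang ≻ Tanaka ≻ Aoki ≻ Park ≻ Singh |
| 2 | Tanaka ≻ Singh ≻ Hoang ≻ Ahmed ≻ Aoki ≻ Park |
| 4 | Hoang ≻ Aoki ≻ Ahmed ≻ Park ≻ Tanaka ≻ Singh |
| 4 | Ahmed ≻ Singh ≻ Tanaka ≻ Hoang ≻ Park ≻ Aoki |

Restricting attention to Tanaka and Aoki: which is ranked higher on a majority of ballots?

Ballots ranking Tanaka above Aoki: 2 + 1 + 2 + 4 = 9.
Ballots ranking Aoki above Tanaka: 13 − 9 = 4.
Tanaka wins the head-to-head 9–4.

Tanaka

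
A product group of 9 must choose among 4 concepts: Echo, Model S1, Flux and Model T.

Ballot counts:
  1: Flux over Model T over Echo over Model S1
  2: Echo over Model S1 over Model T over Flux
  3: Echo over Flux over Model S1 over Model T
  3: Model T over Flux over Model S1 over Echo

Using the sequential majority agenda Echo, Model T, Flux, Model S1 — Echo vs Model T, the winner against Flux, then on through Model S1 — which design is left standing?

Round 1: Echo vs Model T — 5–4, Echo advances.
Round 2: Echo vs Flux — 5–4, Echo advances.
Round 3: Echo vs Model S1 — 6–3, Echo advances.
Echo survives the agenda.

Echo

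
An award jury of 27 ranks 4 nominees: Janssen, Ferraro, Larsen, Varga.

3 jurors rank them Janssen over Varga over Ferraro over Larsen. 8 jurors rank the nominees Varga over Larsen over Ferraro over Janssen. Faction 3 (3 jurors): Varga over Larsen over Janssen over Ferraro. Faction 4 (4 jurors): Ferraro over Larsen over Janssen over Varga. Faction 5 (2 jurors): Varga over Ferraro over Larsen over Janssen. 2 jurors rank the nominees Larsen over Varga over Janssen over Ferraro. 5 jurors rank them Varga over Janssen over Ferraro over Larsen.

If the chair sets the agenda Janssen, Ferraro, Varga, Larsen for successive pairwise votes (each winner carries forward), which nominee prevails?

Round 1: Janssen vs Ferraro — 13–14, Ferraro advances.
Round 2: Ferraro vs Varga — 4–23, Varga advances.
Round 3: Varga vs Larsen — 21–6, Varga advances.
The agenda winner is Varga.

Varga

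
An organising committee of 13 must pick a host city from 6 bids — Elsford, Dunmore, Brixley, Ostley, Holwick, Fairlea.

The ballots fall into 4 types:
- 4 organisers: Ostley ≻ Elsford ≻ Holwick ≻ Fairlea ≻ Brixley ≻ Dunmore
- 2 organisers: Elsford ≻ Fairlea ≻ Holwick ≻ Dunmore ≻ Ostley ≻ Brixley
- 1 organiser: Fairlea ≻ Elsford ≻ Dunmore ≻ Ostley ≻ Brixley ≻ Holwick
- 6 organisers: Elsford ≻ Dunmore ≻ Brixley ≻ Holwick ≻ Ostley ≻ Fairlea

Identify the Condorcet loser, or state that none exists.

Head-to-head results (13 organisers):
Elsford vs Dunmore: Elsford preferred on 4+2+1+6 = 13 ballots; Elsford wins 13–0.
Elsford vs Brixley: 13 to 0, Elsford.
Elsford vs Ostley: Elsford preferred on 2+1+6 = 9 ballots; Elsford wins 9–4.
Elsford vs Holwick: Elsford, 13–0.
Elsford vs Fairlea: Elsford is ranked higher on 4+2+6 = 12 ballots, Fairlea on 1. Elsford wins 12–1.
Dunmore vs Brixley: Dunmore preferred on 2+1+6 = 9 ballots; Dunmore wins 9–4.
Dunmore vs Ostley: Dunmore is ranked higher on 2+1+6 = 9 ballots, Ostley on 4. Dunmore wins 9–4.
Dunmore–Holwick: Dunmore 7–6.
Dunmore vs Fairlea: Fairlea, 7–6.
Brixley vs Ostley: Brixley preferred on 6 ballots; Ostley wins 7–6.
Brixley vs Holwick: Brixley, 7–6.
Brixley vs Fairlea: 6 to 7, Fairlea.
Ostley–Holwick: Holwick 8–5.
Ostley vs Fairlea: Ostley preferred on 4+6 = 10 ballots; Ostley wins 10–3.
Holwick vs Fairlea: 10 to 3, Holwick.
No city is winless: Elsford beats Dunmore; Dunmore beats Brixley; Brixley beats Holwick; Ostley beats Brixley; Holwick beats Ostley; Fairlea beats Dunmore. There is no Condorcet loser.

none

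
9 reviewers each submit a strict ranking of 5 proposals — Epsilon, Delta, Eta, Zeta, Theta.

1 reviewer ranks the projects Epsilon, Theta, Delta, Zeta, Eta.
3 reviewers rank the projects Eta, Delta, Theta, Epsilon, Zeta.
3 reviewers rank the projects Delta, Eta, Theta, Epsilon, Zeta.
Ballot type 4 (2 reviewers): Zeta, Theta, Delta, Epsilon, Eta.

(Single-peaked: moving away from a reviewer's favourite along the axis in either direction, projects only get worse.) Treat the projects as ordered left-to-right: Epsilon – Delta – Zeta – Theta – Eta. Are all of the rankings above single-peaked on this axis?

Axis positions: Epsilon=1, Delta=2, Zeta=3, Theta=4, Eta=5.
Ballot type 1: ranking walks positions 1-4-2-3-5; Theta is ranked above Delta even though Delta lies between Theta and the peak Epsilon on the axis — preferences dip and rise again. Not single-peaked.
Ballot type 2: ranking walks positions 5-2-4-1-3; Delta is ranked above Theta even though Theta lies between Delta and the peak Eta on the axis — preferences dip and rise again. Not single-peaked.
Ballot type 3: ranking walks positions 2-5-4-1-3; Eta is ranked above Zeta even though Zeta lies between Eta and the peak Delta on the axis — preferences dip and rise again. Not single-peaked.
Ballot type 4 (peak Zeta at position 3): ranking walks positions 3-4-2-1-5, expanding outward from the peak — single-peaked.
Ballot type 1 violates single-peakedness, so the profile is not single-peaked on this axis.

no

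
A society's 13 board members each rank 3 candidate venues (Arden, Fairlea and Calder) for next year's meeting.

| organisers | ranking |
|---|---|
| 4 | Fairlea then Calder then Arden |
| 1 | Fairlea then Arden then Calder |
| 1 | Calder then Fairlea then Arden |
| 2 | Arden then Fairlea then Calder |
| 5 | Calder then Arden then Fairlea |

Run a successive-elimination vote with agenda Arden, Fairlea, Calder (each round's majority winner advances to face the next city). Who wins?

Round 1: Arden vs Fairlea — 7–6, Arden advances.
Round 2: Arden vs Calder — 3–10, Calder advances.
Calder survives the agenda.

Calder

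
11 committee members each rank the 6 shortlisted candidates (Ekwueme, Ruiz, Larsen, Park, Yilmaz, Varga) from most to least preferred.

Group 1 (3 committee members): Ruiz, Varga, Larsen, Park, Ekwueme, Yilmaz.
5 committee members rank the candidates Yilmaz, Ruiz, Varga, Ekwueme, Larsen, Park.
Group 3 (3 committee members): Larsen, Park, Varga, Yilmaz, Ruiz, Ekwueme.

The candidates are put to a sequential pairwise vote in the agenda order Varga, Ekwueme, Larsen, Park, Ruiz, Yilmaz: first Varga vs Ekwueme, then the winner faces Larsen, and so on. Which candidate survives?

Round 1: Varga vs Ekwueme — 11–0, Varga advances.
Round 2: Varga vs Larsen — 8–3, Varga advances.
Round 3: Varga vs Park — 8–3, Varga advances.
Round 4: Varga vs Ruiz — 3–8, Ruiz advances.
Round 5: Ruiz vs Yilmaz — 3–8, Yilmaz advances.
The agenda winner is Yilmaz.

Yilmaz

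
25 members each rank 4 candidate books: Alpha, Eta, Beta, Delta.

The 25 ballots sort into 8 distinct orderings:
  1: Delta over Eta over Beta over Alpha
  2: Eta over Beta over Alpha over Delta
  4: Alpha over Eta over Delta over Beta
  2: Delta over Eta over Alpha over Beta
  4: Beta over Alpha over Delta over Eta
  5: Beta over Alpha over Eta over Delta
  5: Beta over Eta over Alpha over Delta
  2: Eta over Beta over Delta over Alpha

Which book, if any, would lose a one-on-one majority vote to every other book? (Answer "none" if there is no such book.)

Head-to-head results (25 members):
Alpha vs Eta: 13 to 12, Alpha.
Alpha vs Beta: 6 to 19, Beta.
Alpha–Delta: Alpha 20–5.
Eta vs Beta: Beta, 14–11.
Eta vs Delta: Eta preferred on 2+4+5+5+2 = 18 ballots; Eta wins 18–7.
Beta–Delta: Beta 18–7.
Delta is beaten in every head-to-head and is the Condorcet loser.

Delta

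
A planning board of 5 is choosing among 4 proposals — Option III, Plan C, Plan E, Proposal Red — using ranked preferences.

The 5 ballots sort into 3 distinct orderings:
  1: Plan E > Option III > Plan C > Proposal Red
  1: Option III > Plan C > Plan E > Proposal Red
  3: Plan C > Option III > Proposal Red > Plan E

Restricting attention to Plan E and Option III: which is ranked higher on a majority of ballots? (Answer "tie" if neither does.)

Ballots ranking Plan E above Option III: 1.
Ballots ranking Option III above Plan E: 5 − 1 = 4.
Option III wins the head-to-head 4–1.

Option III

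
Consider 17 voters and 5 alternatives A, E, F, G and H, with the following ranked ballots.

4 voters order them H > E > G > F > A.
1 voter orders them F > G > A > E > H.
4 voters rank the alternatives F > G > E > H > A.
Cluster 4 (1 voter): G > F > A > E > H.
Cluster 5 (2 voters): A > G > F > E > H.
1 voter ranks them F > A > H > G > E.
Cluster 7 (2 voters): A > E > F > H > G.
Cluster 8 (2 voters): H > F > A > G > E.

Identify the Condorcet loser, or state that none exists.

Head-to-head results (17 voters):
A vs E: 9 to 8, A.
A vs F: 4 to 13, F.
A–G: G 10–7.
A vs H: A preferred on 1+1+2+1+2 = 7 ballots; H wins 10–7.
E vs F: 4+2 = 6 for E, 11 for F — F by 11–6.
E vs G: E preferred on 4+2 = 6 ballots; G wins 11–6.
E vs H: E wins 10–7.
F vs G: F preferred on 1+4+1+2+2 = 10 ballots; F wins 10–7.
F vs H: F, 11–6.
G vs H: G preferred on 1+4+1+2 = 8 ballots; H wins 9–8.
Every alternative wins at least one matchup (A beats E; E beats H; F beats A; G beats A; H beats A), so there is no Condorcet loser.

none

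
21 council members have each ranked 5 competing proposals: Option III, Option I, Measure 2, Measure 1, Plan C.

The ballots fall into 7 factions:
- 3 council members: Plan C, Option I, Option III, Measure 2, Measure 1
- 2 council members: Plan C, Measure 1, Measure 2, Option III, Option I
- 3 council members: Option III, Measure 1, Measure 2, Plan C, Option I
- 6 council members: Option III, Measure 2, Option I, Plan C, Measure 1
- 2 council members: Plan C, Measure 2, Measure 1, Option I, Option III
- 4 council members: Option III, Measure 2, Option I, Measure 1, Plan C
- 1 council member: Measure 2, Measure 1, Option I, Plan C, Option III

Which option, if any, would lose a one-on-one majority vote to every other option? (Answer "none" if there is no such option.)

Head-to-head results (21 council members):
Option III vs Option I: 2+3+6+4 = 15 for Option III, 6 for Option I — Option III by 15–6.
Option III vs Measure 2: Option III preferred on 3+3+6+4 = 16 ballots; Option III wins 16–5.
Option III vs Measure 1: Option III preferred on 3+3+6+4 = 16 ballots; Option III wins 16–5.
Option III vs Plan C: Option III preferred on 3+6+4 = 13 ballots; Option III wins 13–8.
Option I vs Measure 2: Option I preferred on 3 ballots; Measure 2 wins 18–3.
Option I vs Measure 1: 3+6+4 = 13 for Option I, 8 for Measure 1 — Option I by 13–8.
Option I–Plan C: Option I 11–10.
Measure 2 vs Measure 1: 16 to 5, Measure 2.
Measure 2 vs Plan C: Measure 2 wins 14–7.
Measure 1 vs Plan C: Plan C wins 13–8.
Measure 1 is beaten in every head-to-head and is the Condorcet loser.

Measure 1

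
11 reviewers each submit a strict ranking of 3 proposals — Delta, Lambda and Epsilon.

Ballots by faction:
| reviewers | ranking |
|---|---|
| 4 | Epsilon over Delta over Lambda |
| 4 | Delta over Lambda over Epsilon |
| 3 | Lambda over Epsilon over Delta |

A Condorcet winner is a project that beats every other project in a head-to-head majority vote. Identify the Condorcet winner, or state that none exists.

none

Pairwise majorities:
Delta vs Lambda: Delta preferred on 4+4 = 8 ballots; Delta wins 8–3.
Delta vs Epsilon: 4 for Delta, 7 for Epsilon — Epsilon by 7–4.
Lambda vs Epsilon: 7 to 4, Lambda.
No project is unbeaten: Delta loses to Epsilon; Lambda loses to Delta; Epsilon loses to Lambda. In particular Delta beats Lambda beats Epsilon beats Delta is a majority cycle — no Condorcet winner exists.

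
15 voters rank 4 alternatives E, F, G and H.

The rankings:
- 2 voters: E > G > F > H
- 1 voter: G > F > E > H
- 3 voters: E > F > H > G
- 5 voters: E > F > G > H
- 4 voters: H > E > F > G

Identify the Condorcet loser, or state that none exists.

Pairwise majorities:
E vs F: 14 to 1, E.
E vs G: 2+3+5+4 = 14 for E, 1 for G — E by 14–1.
E–H: E 11–4.
F vs G: F preferred on 3+5+4 = 12 ballots; F wins 12–3.
F vs H: F wins 11–4.
G vs H: 8 to 7, G.
H is beaten in every head-to-head and is the Condorcet loser.

H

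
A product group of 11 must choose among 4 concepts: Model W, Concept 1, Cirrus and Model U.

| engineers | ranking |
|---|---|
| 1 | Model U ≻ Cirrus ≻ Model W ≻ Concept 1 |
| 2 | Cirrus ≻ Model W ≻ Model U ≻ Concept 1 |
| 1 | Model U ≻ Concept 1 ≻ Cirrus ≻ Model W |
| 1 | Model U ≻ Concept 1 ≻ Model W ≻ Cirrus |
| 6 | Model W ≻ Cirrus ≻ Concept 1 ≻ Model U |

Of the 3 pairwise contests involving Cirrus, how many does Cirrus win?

Cirrus against each rival (11 engineers):
Cirrus vs Model W: Model W wins 7–4.
Cirrus vs Concept 1: Cirrus, 9–2.
Cirrus vs Model U: Cirrus, 8–3.
Cirrus beats Concept 1, Model U; loses to Model W — 2 pairwise wins.

2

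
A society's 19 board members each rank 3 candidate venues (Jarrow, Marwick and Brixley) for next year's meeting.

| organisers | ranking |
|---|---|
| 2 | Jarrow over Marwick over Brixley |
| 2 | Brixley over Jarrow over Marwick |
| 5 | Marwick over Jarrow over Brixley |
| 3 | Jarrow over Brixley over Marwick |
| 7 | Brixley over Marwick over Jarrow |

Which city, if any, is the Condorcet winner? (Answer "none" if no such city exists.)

none

Head-to-head results (19 organisers):
Jarrow vs Marwick: Marwick, 12–7.
Jarrow–Brixley: Jarrow 10–9.
Marwick vs Brixley: Brixley, 12–7.
Each city drops at least one matchup (Jarrow loses to Marwick; Marwick loses to Brixley; Brixley loses to Jarrow); the cycle Jarrow → Brixley → Marwick → Jarrow rules out a Condorcet winner.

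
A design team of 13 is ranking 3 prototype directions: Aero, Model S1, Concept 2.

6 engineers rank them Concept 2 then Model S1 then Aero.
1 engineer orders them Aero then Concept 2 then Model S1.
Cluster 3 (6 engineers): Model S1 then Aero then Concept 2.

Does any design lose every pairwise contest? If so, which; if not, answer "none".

none

Head-to-head results (13 engineers):
Aero vs Model S1: Model S1 wins 12–1.
Aero vs Concept 2: 1+6 = 7 for Aero, 6 for Concept 2 — Aero by 7–6.
Model S1 vs Concept 2: Concept 2 wins 7–6.
No design is winless: Aero beats Concept 2; Model S1 beats Aero; Concept 2 beats Model S1. There is no Condorcet loser.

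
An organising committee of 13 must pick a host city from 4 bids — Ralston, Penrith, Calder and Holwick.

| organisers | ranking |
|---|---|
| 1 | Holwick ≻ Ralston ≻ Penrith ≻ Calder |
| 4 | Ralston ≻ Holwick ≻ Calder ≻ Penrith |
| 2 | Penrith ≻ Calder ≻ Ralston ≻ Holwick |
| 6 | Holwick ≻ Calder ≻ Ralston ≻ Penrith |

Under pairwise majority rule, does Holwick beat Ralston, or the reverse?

Ballots ranking Holwick above Ralston: 1 + 6 = 7.
Ballots ranking Ralston above Holwick: 13 − 7 = 6.
Holwick wins the head-to-head 7–6.

Holwick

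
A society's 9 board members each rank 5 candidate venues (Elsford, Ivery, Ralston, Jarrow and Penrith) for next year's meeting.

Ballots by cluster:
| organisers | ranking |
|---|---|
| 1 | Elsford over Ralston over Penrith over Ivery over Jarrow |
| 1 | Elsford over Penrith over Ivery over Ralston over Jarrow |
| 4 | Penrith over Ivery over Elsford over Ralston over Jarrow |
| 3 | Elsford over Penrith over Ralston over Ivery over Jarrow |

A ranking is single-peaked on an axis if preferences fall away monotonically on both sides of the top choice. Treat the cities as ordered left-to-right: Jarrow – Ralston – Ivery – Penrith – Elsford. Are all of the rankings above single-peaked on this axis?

no

Axis positions: Jarrow=1, Ralston=2, Ivery=3, Penrith=4, Elsford=5.
Cluster 1: ranking walks positions 5-2-4-3-1; Ralston is ranked above Penrith even though Penrith lies between Ralston and the peak Elsford on the axis — preferences dip and rise again. Not single-peaked.
Cluster 2 (peak Elsford at position 5): ranking walks positions 5-4-3-2-1, expanding outward from the peak — single-peaked.
Cluster 3 (peak Penrith at position 4): ranking walks positions 4-3-5-2-1, expanding outward from the peak — single-peaked.
Cluster 4: ranking walks positions 5-4-2-3-1; Ralston is ranked above Ivery even though Ivery lies between Ralston and the peak Elsford on the axis — preferences dip and rise again. Not single-peaked.
Cluster 1 violates single-peakedness, so the profile is not single-peaked on this axis.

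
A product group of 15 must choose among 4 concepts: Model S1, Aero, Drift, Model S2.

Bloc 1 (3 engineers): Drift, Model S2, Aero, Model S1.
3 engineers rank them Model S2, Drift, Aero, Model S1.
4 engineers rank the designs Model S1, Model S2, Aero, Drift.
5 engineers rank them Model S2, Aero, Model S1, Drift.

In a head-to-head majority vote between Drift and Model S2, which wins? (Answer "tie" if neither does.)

Ballots ranking Drift above Model S2: 3.
Ballots ranking Model S2 above Drift: 15 − 3 = 12.
Model S2 wins the head-to-head 12–3.

Model S2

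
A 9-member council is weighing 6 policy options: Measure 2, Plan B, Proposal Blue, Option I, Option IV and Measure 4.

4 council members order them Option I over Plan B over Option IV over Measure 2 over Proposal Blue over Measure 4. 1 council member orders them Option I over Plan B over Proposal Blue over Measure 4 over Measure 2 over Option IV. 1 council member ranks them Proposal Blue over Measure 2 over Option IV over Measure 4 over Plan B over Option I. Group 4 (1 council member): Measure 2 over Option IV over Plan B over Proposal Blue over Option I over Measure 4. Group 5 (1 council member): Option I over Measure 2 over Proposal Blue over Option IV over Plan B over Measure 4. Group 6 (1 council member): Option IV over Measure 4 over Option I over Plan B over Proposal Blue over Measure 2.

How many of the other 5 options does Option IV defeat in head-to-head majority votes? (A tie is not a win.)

3

Option IV against each rival (9 council members):
Option IV vs Measure 2: Option IV is ranked higher on 4+1 = 5 ballots, Measure 2 on 4. Option IV wins 5–4.
Option IV vs Plan B: Option IV preferred on 1+1+1+1 = 4 ballots; Plan B wins 5–4.
Option IV vs Proposal Blue: Option IV, 6–3.
Option IV vs Option I: Option IV preferred on 1+1+1 = 3 ballots; Option I wins 6–3.
Option IV vs Measure 4: 4+1+1+1+1 = 8 for Option IV, 1 for Measure 4 — Option IV by 8–1.
Option IV beats Measure 2, Proposal Blue, Measure 4; loses to Plan B, Option I — 3 pairwise wins.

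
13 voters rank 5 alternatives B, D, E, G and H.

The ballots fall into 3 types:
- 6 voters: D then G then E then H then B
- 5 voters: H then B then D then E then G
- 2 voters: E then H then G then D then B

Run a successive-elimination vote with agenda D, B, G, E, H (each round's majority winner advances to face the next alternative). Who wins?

H

Round 1: D vs B — 8–5, D advances.
Round 2: D vs G — 11–2, D advances.
Round 3: D vs E — 11–2, D advances.
Round 4: D vs H — 6–7, H advances.
The agenda winner is H.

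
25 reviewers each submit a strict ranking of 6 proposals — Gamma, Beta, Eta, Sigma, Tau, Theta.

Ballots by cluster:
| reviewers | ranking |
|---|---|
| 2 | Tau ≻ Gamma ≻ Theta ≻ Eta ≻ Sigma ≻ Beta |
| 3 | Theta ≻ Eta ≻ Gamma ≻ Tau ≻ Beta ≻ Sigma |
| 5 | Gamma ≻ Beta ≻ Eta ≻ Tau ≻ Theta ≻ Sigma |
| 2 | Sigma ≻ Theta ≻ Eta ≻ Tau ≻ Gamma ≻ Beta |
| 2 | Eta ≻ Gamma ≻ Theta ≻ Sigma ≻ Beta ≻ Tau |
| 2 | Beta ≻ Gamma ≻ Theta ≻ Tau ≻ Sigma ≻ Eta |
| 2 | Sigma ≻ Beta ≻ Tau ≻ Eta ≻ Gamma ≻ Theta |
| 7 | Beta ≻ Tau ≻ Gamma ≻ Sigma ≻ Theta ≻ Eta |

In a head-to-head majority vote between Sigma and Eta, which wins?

Ballots ranking Sigma above Eta: 2 + 2 + 2 + 7 = 13.
Ballots ranking Eta above Sigma: 25 − 13 = 12.
Sigma wins the head-to-head 13–12.

Sigma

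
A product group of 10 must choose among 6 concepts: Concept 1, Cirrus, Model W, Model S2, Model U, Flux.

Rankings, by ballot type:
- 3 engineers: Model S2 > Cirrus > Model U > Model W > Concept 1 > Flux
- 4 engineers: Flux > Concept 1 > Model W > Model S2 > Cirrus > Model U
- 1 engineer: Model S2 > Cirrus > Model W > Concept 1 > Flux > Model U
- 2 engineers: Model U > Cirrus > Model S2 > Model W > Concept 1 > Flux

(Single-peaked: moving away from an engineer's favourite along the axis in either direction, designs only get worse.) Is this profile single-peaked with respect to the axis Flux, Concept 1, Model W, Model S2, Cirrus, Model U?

yes

Axis positions: Flux=1, Concept 1=2, Model W=3, Model S2=4, Cirrus=5, Model U=6.
Ballot type 1 (peak Model S2 at position 4): ranking walks positions 4-5-6-3-2-1, expanding outward from the peak — single-peaked.
Ballot type 2 (peak Flux at position 1): ranking walks positions 1-2-3-4-5-6, expanding outward from the peak — single-peaked.
Ballot type 3 (peak Model S2 at position 4): ranking walks positions 4-5-3-2-1-6, expanding outward from the peak — single-peaked.
Ballot type 4 (peak Model U at position 6): ranking walks positions 6-5-4-3-2-1, expanding outward from the peak — single-peaked.
Every ranking is single-peaked on this axis.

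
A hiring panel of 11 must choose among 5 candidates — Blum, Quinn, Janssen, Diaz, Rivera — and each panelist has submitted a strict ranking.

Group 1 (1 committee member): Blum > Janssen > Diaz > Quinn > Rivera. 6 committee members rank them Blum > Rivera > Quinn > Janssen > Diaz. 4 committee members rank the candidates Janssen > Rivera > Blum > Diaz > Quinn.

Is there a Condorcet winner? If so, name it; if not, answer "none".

Head-to-head results (11 committee members):
Blum–Quinn: Blum 11–0.
Blum vs Janssen: Blum wins 7–4.
Blum vs Diaz: Blum, 11–0.
Blum–Rivera: Blum 7–4.
Quinn vs Janssen: Quinn, 6–5.
Quinn–Diaz: Quinn 6–5.
Quinn vs Rivera: Rivera, 10–1.
Janssen vs Diaz: Janssen, 11–0.
Janssen vs Rivera: Rivera wins 6–5.
Diaz vs Rivera: Rivera wins 10–1.
Blum wins every pairwise contest, so Blum is the Condorcet winner.

Blum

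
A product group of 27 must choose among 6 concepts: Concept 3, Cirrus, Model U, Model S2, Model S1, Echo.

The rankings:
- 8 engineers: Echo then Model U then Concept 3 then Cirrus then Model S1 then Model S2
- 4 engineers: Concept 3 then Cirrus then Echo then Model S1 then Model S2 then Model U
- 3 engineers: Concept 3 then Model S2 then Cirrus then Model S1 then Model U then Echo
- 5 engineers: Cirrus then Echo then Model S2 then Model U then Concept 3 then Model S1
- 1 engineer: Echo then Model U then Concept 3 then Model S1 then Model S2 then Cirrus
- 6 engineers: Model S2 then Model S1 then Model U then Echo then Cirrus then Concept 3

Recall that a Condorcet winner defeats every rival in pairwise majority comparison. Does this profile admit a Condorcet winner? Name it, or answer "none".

Head-to-head results (27 engineers):
Concept 3 vs Cirrus: Concept 3 wins 16–11.
Concept 3 vs Model U: Model U, 20–7.
Concept 3–Model S2: Concept 3 16–11.
Concept 3 vs Model S1: Concept 3, 21–6.
Concept 3 vs Echo: Echo wins 20–7.
Cirrus vs Model U: Model U, 15–12.
Cirrus vs Model S2: Cirrus, 17–10.
Cirrus vs Model S1: Cirrus, 20–7.
Cirrus vs Echo: Echo wins 15–12.
Model U vs Model S2: Model S2 wins 18–9.
Model U vs Model S1: Model U wins 14–13.
Model U vs Echo: Echo wins 18–9.
Model S2 vs Model S1: Model S2, 14–13.
Model S2–Echo: Echo 18–9.
Model S1–Echo: Echo 18–9.
Echo wins every pairwise contest, so Echo is the Condorcet winner.

Echo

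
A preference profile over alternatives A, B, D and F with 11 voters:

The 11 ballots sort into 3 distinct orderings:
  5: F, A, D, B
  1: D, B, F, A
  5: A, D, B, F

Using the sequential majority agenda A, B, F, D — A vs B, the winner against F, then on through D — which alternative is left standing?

Round 1: A vs B — 10–1, A advances.
Round 2: A vs F — 5–6, F advances.
Round 3: F vs D — 5–6, D advances.
The agenda winner is D.

D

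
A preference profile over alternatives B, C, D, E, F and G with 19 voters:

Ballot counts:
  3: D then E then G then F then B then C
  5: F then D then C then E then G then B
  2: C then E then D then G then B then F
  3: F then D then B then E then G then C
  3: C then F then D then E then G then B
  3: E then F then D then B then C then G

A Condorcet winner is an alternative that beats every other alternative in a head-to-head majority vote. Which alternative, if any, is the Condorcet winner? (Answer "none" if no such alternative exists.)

Pairwise majorities:
B vs C: 3+3+3 = 9 for B, 10 for C — C by 10–9.
B vs D: 0 to 19, D.
B vs E: B is ranked higher on 3 ballots, E on 16. E wins 16–3.
B vs F: B preferred on 2 ballots; F wins 17–2.
B vs G: 3+3 = 6 for B, 13 for G — G by 13–6.
C vs D: C preferred on 2+3 = 5 ballots; D wins 14–5.
C vs E: C is ranked higher on 5+2+3 = 10 ballots, E on 9. C wins 10–9.
C vs F: 2+3 = 5 for C, 14 for F — F by 14–5.
C vs G: C is ranked higher on 5+2+3+3 = 13 ballots, G on 6. C wins 13–6.
D vs E: D preferred on 3+5+3+3 = 14 ballots; D wins 14–5.
D vs F: D preferred on 3+2 = 5 ballots; F wins 14–5.
D vs G: 3+5+2+3+3+3 = 19 for D, 0 for G — D by 19–0.
E vs F: 3+2+3 = 8 for E, 11 for F — F by 11–8.
E vs G: 3+5+2+3+3+3 = 19 for E, 0 for G — E by 19–0.
F vs G: F preferred on 5+3+3+3 = 14 ballots; F wins 14–5.
F beats each of B, C, D, E, G — F is the Condorcet winner.

F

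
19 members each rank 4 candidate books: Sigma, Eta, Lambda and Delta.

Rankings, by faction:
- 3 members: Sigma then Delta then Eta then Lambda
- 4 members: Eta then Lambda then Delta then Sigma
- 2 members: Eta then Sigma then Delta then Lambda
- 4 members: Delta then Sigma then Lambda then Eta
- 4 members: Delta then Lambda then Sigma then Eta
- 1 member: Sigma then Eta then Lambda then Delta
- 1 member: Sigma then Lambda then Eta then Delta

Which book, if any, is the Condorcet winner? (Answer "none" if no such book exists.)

Delta

Pairwise majorities:
Sigma vs Eta: Sigma is ranked higher on 3+4+4+1+1 = 13 ballots, Eta on 6. Sigma wins 13–6.
Sigma vs Lambda: Sigma wins 11–8.
Sigma vs Delta: Sigma preferred on 3+2+1+1 = 7 ballots; Delta wins 12–7.
Eta vs Lambda: Eta is ranked higher on 3+4+2+1 = 10 ballots, Lambda on 9. Eta wins 10–9.
Eta vs Delta: 8 to 11, Delta.
Lambda vs Delta: Delta wins 13–6.
Delta wins every pairwise contest, so Delta is the Condorcet winner.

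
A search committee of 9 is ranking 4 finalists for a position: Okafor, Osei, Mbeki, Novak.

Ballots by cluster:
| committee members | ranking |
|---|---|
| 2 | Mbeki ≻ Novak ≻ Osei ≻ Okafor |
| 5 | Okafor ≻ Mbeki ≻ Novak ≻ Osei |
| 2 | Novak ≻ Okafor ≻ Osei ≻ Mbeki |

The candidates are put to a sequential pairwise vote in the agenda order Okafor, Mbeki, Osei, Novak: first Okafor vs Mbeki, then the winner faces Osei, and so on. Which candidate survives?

Okafor

Round 1: Okafor vs Mbeki — 7–2, Okafor advances.
Round 2: Okafor vs Osei — 7–2, Okafor advances.
Round 3: Okafor vs Novak — 5–4, Okafor advances.
Okafor survives the agenda.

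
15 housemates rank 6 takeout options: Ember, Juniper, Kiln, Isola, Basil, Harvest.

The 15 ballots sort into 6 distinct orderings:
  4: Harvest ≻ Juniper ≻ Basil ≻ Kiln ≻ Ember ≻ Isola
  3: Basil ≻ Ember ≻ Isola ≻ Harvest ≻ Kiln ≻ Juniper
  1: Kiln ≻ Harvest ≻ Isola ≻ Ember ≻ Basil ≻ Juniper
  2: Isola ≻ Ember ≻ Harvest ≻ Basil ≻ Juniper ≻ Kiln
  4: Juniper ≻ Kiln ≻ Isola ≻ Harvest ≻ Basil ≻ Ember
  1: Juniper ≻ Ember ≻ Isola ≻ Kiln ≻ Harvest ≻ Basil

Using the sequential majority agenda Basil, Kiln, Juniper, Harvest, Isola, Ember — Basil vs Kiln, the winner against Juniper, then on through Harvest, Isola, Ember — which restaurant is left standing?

Round 1: Basil vs Kiln — 9–6, Basil advances.
Round 2: Basil vs Juniper — 6–9, Juniper advances.
Round 3: Juniper vs Harvest — 5–10, Harvest advances.
Round 4: Harvest vs Isola — 5–10, Isola advances.
Round 5: Isola vs Ember — 7–8, Ember advances.
The agenda winner is Ember.

Ember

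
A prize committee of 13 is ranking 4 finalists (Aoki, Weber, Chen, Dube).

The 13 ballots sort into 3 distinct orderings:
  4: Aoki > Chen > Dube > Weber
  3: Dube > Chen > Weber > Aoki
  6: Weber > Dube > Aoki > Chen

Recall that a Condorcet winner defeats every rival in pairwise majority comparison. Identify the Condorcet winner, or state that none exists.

Check each pair by majority over 13 ballots:
Aoki vs Weber: 4 for Aoki, 9 for Weber — Weber by 9–4.
Aoki–Chen: Aoki 10–3.
Aoki vs Dube: 4 for Aoki, 9 for Dube — Dube by 9–4.
Weber vs Chen: 6 for Weber, 7 for Chen — Chen by 7–6.
Weber vs Dube: Weber preferred on 6 ballots; Dube wins 7–6.
Chen vs Dube: Dube wins 9–4.
Dube defeats every rival head-to-head and is the Condorcet winner.

Dube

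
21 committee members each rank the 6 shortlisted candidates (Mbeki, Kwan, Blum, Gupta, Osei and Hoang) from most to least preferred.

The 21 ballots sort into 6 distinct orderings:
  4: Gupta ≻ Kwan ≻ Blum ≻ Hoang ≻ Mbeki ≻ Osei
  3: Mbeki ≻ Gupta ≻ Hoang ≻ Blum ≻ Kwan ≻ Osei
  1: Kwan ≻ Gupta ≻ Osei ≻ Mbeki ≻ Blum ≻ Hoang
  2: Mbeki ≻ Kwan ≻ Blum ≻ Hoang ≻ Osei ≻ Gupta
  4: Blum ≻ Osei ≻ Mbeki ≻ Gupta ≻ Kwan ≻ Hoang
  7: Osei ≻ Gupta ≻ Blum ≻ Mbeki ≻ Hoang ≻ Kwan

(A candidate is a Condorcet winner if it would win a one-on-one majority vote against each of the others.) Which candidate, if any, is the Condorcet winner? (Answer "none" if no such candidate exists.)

Check each pair by majority over 21 ballots:
Mbeki vs Kwan: Mbeki, 16–5.
Mbeki vs Blum: Blum, 15–6.
Mbeki vs Gupta: Gupta, 12–9.
Mbeki vs Osei: Osei, 12–9.
Mbeki vs Hoang: Mbeki wins 17–4.
Kwan vs Blum: Blum, 14–7.
Kwan vs Gupta: Gupta wins 18–3.
Kwan vs Osei: Osei, 11–10.
Kwan–Hoang: Kwan 11–10.
Blum–Gupta: Gupta 15–6.
Blum–Osei: Blum 13–8.
Blum vs Hoang: Blum wins 18–3.
Gupta–Osei: Osei 13–8.
Gupta vs Hoang: Gupta, 19–2.
Osei–Hoang: Osei 12–9.
Every candidate loses at least once (Mbeki loses to Blum; Kwan loses to Mbeki; Blum loses to Gupta; Gupta loses to Osei; Osei loses to Blum; Hoang loses to Mbeki). The majority relation contains the cycle Blum beats Osei beats Gupta beats Blum, so there is no Condorcet winner.

none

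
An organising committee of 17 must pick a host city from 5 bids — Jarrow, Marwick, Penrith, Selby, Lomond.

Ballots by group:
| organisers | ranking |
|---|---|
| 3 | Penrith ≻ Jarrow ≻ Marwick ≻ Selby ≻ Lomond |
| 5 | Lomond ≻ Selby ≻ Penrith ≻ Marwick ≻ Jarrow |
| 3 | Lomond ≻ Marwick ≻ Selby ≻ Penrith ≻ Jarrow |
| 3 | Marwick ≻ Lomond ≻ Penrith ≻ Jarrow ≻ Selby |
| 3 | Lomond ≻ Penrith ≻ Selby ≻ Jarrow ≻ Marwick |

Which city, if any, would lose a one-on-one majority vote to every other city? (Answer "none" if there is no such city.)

Head-to-head results (17 organisers):
Jarrow vs Marwick: Marwick wins 11–6.
Jarrow vs Penrith: Jarrow is ranked higher on 0 ballots, Penrith on 17. Penrith wins 17–0.
Jarrow–Selby: Selby 11–6.
Jarrow vs Lomond: 3 to 14, Lomond.
Marwick vs Penrith: 3+3 = 6 for Marwick, 11 for Penrith — Penrith by 11–6.
Marwick vs Selby: Marwick, 9–8.
Marwick vs Lomond: Marwick preferred on 3+3 = 6 ballots; Lomond wins 11–6.
Penrith vs Selby: Penrith is ranked higher on 3+3+3 = 9 ballots, Selby on 8. Penrith wins 9–8.
Penrith vs Lomond: 3 to 14, Lomond.
Selby–Lomond: Lomond 14–3.
Only Jarrow has no wins; Jarrow is the Condorcet loser.

Jarrow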